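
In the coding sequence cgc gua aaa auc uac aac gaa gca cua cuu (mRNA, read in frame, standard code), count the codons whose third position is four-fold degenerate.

Codon 1 CGC (Arg): third position 4-fold.
Codon 2 GUA (Val): third position 4-fold.
Codon 3 AAA (Lys): third position 2-fold.
Codon 4 AUC (Ile): third position 3-fold.
Codon 5 UAC (Tyr): third position 2-fold.
Codon 6 AAC (Asn): third position 2-fold.
Codon 7 GAA (Glu): third position 2-fold.
Codon 8 GCA (Ala): third position 4-fold.
Codon 9 CUA (Leu): third position 4-fold.
Codon 10 CUU (Leu): third position 4-fold.
Four-fold degenerate third positions: 5.

5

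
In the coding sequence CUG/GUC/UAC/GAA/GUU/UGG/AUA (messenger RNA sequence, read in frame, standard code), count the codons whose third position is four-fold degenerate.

3

Codon 1 CUG (Leu): third position 4-fold.
Codon 2 GUC (Val): third position 4-fold.
Codon 3 UAC (Tyr): third position 2-fold.
Codon 4 GAA (Glu): third position 2-fold.
Codon 5 GUU (Val): third position 4-fold.
Codon 6 UGG (Trp): third position 1-fold.
Codon 7 AUA (Ile): third position 3-fold.
Four-fold degenerate third positions: 3.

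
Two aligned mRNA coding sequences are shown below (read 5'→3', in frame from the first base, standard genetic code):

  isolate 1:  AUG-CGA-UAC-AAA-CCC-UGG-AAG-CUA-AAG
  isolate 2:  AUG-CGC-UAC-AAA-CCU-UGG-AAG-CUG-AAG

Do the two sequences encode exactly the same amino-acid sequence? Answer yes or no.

yes

Codon 1: AUG Met / AUG Met — identical.
Codon 2: CGA Arg / CGC Arg — synonymous.
Codon 3: UAC Tyr / UAC Tyr — identical.
Codon 4: AAA Lys / AAA Lys — identical.
Codon 5: CCC Pro / CCU Pro — synonymous.
Codon 6: UGG Trp / UGG Trp — identical.
Codon 7: AAG Lys / AAG Lys — identical.
Codon 8: CUA Leu / CUG Leu — synonymous.
Codon 9: AAG Lys / AAG Lys — identical.
Nonsynonymous differences: 0 → same protein.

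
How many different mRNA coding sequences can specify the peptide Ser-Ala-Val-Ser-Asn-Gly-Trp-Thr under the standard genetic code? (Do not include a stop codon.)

18432

Ser: 6 codons.
Ala: 4 codons.
Val: 4 codons.
Ser: 6 codons.
Asn: 2 codons.
Gly: 4 codons.
Trp: 1 codon.
Thr: 4 codons.
6 × 4 × 4 × 6 × 2 × 4 × 1 × 4 = 18432.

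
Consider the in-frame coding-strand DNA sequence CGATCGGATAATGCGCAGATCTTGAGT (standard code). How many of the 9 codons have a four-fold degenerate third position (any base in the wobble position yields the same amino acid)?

Codon 1 CGA (Arg): third position 4-fold.
Codon 2 TCG (Ser): third position 4-fold.
Codon 3 GAT (Asp): third position 2-fold.
Codon 4 AAT (Asn): third position 2-fold.
Codon 5 GCG (Ala): third position 4-fold.
Codon 6 CAG (Gln): third position 2-fold.
Codon 7 ATC (Ile): third position 3-fold.
Codon 8 TTG (Leu): third position 2-fold.
Codon 9 AGT (Ser): third position 2-fold.
Four-fold degenerate third positions: 3.

3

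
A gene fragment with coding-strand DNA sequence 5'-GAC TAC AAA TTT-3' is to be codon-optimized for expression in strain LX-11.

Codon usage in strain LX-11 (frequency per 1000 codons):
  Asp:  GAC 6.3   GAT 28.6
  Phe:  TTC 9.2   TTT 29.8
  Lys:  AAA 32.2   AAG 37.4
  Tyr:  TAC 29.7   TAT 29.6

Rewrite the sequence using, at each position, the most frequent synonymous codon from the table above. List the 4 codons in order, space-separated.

Codon 1 (Asp): best is GAT at 28.6.
Codon 2 (Tyr): best is TAC at 29.7.
Codon 3 (Lys): best is AAG at 37.4.
Codon 4 (Phe): best is TTT at 29.8.

GAT TAC AAG TTT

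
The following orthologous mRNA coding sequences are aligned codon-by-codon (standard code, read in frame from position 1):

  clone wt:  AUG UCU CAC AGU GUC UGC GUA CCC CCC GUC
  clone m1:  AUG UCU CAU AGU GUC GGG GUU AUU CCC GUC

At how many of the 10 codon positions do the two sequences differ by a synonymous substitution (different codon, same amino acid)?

Codon 1: AUG Met / AUG Met — identical.
Codon 2: UCU Ser / UCU Ser — identical.
Codon 3: CAC His / CAU His — synonymous.
Codon 4: AGU Ser / AGU Ser — identical.
Codon 5: GUC Val / GUC Val — identical.
Codon 6: UGC Cys / GGG Gly — nonsynonymous.
Codon 7: GUA Val / GUU Val — synonymous.
Codon 8: CCC Pro / AUU Ile — nonsynonymous.
Codon 9: CCC Pro / CCC Pro — identical.
Codon 10: GUC Val / GUC Val — identical.
Synonymous differences: 2.

2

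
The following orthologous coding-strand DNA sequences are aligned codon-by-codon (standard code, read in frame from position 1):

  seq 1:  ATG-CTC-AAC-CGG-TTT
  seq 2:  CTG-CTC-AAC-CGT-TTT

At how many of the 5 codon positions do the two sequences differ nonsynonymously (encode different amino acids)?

1

Codon 1: ATG Met / CTG Leu — nonsynonymous.
Codon 2: CTC Leu / CTC Leu — identical.
Codon 3: AAC Asn / AAC Asn — identical.
Codon 4: CGG Arg / CGT Arg — synonymous.
Codon 5: TTT Phe / TTT Phe — identical.
Nonsynonymous differences: 1.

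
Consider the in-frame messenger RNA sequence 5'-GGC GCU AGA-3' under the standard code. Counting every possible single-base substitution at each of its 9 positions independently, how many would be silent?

8

Codon 1 (GGC, Gly): 3 synonymous substitutions.
Codon 2 (GCU, Ala): 3 synonymous substitutions.
Codon 3 (AGA, Arg): 2 synonymous substitutions.
Total: 3 + 3 + 2 = 8.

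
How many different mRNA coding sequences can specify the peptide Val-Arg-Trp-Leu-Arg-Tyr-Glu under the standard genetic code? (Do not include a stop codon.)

3456

Val: 4 codons.
Arg: 6 codons.
Trp: 1 codon.
Leu: 6 codons.
Arg: 6 codons.
Tyr: 2 codons.
Glu: 2 codons.
4 × 6 × 1 × 6 × 6 × 2 × 2 = 3456.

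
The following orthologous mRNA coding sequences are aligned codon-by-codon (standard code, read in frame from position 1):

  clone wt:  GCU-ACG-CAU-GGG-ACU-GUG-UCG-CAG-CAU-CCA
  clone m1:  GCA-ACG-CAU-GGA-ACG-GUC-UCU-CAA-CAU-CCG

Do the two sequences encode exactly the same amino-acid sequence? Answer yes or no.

yes

Codon 1: GCU Ala / GCA Ala — synonymous.
Codon 2: ACG Thr / ACG Thr — identical.
Codon 3: CAU His / CAU His — identical.
Codon 4: GGG Gly / GGA Gly — synonymous.
Codon 5: ACU Thr / ACG Thr — synonymous.
Codon 6: GUG Val / GUC Val — synonymous.
Codon 7: UCG Ser / UCU Ser — synonymous.
Codon 8: CAG Gln / CAA Gln — synonymous.
Codon 9: CAU His / CAU His — identical.
Codon 10: CCA Pro / CCG Pro — synonymous.
Nonsynonymous differences: 0 → same protein.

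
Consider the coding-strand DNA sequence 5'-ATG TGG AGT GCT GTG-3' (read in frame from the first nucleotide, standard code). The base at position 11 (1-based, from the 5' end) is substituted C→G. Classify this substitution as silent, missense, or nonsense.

missense

Position 11 falls in codon 4: GCT → Ala.
After the substitution the codon is GGT → Gly.
Ala ≠ Gly, so this is a missense mutation.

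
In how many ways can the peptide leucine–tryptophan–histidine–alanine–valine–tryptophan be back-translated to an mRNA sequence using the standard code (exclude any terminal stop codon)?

Leu: 6 codons.
Trp: 1 codon.
His: 2 codons.
Ala: 4 codons.
Val: 4 codons.
Trp: 1 codon.
6 × 1 × 2 × 4 × 4 × 1 = 192.

192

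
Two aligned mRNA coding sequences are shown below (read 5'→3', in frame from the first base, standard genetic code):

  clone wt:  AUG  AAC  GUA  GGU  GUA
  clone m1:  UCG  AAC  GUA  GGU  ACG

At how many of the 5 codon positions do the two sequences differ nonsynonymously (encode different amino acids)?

Codon 1: AUG Met / UCG Ser — nonsynonymous.
Codon 2: AAC Asn / AAC Asn — identical.
Codon 3: GUA Val / GUA Val — identical.
Codon 4: GGU Gly / GGU Gly — identical.
Codon 5: GUA Val / ACG Thr — nonsynonymous.
Nonsynonymous differences: 2.

2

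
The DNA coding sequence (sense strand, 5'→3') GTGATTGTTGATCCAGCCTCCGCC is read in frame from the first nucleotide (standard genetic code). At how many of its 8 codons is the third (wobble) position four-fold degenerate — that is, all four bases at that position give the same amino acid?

6

Codon 1 GTG (Val): third position 4-fold.
Codon 2 ATT (Ile): third position 3-fold.
Codon 3 GTT (Val): third position 4-fold.
Codon 4 GAT (Asp): third position 2-fold.
Codon 5 CCA (Pro): third position 4-fold.
Codon 6 GCC (Ala): third position 4-fold.
Codon 7 TCC (Ser): third position 4-fold.
Codon 8 GCC (Ala): third position 4-fold.
Four-fold degenerate third positions: 6.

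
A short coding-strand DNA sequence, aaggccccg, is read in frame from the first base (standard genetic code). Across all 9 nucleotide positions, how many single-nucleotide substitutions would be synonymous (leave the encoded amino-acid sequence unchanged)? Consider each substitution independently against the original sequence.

7

Codon 1 (AAG, Lys): 1 synonymous substitution.
Codon 2 (GCC, Ala): 3 synonymous substitutions.
Codon 3 (CCG, Pro): 3 synonymous substitutions.
Total: 1 + 3 + 3 = 7.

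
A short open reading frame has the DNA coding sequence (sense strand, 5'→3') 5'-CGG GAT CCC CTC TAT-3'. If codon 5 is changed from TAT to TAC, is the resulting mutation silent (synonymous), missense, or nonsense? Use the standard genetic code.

silent

Position 15 falls in codon 5: TAT → Tyr.
After the substitution the codon is TAC → Tyr.
Both encode Tyr, so the change is synonymous.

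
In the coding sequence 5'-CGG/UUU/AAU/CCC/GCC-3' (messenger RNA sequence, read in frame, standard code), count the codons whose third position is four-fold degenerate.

Codon 1 CGG (Arg): third position 4-fold.
Codon 2 UUU (Phe): third position 2-fold.
Codon 3 AAU (Asn): third position 2-fold.
Codon 4 CCC (Pro): third position 4-fold.
Codon 5 GCC (Ala): third position 4-fold.
Four-fold degenerate third positions: 3.

3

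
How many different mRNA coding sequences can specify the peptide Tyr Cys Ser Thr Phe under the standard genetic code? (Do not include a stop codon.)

Tyr: 2 codons.
Cys: 2 codons.
Ser: 6 codons.
Thr: 4 codons.
Phe: 2 codons.
2 × 2 × 6 × 4 × 2 = 192.

192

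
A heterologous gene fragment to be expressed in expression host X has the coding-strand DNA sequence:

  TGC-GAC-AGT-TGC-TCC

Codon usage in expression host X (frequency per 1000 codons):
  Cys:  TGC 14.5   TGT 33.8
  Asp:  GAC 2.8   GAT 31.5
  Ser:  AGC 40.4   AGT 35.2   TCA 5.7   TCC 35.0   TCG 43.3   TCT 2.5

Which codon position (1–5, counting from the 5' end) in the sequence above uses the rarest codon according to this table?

2

Codon 1 TGC (Cys): 14.5 per 1000.
Codon 2 GAC (Asp): 2.8 per 1000.
Codon 3 AGT (Ser): 35.2 per 1000.
Codon 4 TGC (Cys): 14.5 per 1000.
Codon 5 TCC (Ser): 35.0 per 1000.
Lowest frequency is 2.8 at codon 2.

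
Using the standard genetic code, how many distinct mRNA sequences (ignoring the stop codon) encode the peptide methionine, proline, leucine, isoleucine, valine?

288

Met: 1 codon.
Pro: 4 codons.
Leu: 6 codons.
Ile: 3 codons.
Val: 4 codons.
1 × 4 × 6 × 3 × 4 = 288.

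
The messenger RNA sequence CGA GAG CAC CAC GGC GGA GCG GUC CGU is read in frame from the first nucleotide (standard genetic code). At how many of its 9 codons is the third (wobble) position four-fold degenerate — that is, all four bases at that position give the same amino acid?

Codon 1 CGA (Arg): third position 4-fold.
Codon 2 GAG (Glu): third position 2-fold.
Codon 3 CAC (His): third position 2-fold.
Codon 4 CAC (His): third position 2-fold.
Codon 5 GGC (Gly): third position 4-fold.
Codon 6 GGA (Gly): third position 4-fold.
Codon 7 GCG (Ala): third position 4-fold.
Codon 8 GUC (Val): third position 4-fold.
Codon 9 CGU (Arg): third position 4-fold.
Four-fold degenerate third positions: 6.

6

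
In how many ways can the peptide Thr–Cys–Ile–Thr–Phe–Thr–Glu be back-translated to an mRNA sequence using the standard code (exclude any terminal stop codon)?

1536

Thr: 4 codons.
Cys: 2 codons.
Ile: 3 codons.
Thr: 4 codons.
Phe: 2 codons.
Thr: 4 codons.
Glu: 2 codons.
4 × 2 × 3 × 4 × 2 × 4 × 2 = 1536.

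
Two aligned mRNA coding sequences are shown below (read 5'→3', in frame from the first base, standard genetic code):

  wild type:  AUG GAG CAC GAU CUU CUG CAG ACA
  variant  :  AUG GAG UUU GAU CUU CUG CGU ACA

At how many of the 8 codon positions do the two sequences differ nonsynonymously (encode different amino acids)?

2

Codon 1: AUG Met / AUG Met — identical.
Codon 2: GAG Glu / GAG Glu — identical.
Codon 3: CAC His / UUU Phe — nonsynonymous.
Codon 4: GAU Asp / GAU Asp — identical.
Codon 5: CUU Leu / CUU Leu — identical.
Codon 6: CUG Leu / CUG Leu — identical.
Codon 7: CAG Gln / CGU Arg — nonsynonymous.
Codon 8: ACA Thr / ACA Thr — identical.
Nonsynonymous differences: 2.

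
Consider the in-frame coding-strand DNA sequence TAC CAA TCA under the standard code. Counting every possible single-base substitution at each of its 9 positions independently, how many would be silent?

Codon 1 (TAC, Tyr): 1 synonymous substitution.
Codon 2 (CAA, Gln): 1 synonymous substitution.
Codon 3 (TCA, Ser): 3 synonymous substitutions.
Total: 1 + 1 + 3 = 5.

5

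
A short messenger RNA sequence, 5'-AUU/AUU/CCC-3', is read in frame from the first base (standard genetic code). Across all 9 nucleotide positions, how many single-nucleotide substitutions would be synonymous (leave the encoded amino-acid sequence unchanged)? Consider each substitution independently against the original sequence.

Codon 1 (AUU, Ile): 2 synonymous substitutions.
Codon 2 (AUU, Ile): 2 synonymous substitutions.
Codon 3 (CCC, Pro): 3 synonymous substitutions.
Total: 2 + 2 + 3 = 7.

7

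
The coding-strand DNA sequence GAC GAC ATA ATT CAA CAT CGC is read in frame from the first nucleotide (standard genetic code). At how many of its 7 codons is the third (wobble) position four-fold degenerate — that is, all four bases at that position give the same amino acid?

Codon 1 GAC (Asp): third position 2-fold.
Codon 2 GAC (Asp): third position 2-fold.
Codon 3 ATA (Ile): third position 3-fold.
Codon 4 ATT (Ile): third position 3-fold.
Codon 5 CAA (Gln): third position 2-fold.
Codon 6 CAT (His): third position 2-fold.
Codon 7 CGC (Arg): third position 4-fold.
Four-fold degenerate third positions: 1.

1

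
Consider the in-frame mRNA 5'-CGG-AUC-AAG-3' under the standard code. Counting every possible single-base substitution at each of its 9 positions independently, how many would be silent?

7

Codon 1 (CGG, Arg): 4 synonymous substitutions.
Codon 2 (AUC, Ile): 2 synonymous substitutions.
Codon 3 (AAG, Lys): 1 synonymous substitution.
Total: 4 + 2 + 1 = 7.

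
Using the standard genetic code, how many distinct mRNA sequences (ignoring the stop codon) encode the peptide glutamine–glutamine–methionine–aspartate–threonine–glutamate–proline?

Gln: 2 codons.
Gln: 2 codons.
Met: 1 codon.
Asp: 2 codons.
Thr: 4 codons.
Glu: 2 codons.
Pro: 4 codons.
2 × 2 × 1 × 2 × 4 × 2 × 4 = 256.

256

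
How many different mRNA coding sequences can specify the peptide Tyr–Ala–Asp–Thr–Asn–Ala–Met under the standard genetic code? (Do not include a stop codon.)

512

Tyr: 2 codons.
Ala: 4 codons.
Asp: 2 codons.
Thr: 4 codons.
Asn: 2 codons.
Ala: 4 codons.
Met: 1 codon.
2 × 4 × 2 × 4 × 2 × 4 × 1 = 512.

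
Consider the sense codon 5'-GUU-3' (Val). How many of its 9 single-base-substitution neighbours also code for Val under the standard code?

Position 1: none → 0 synonymous.
Position 2: none → 0 synonymous.
Position 3: GUC, GUA, GUG → 3 synonymous.
Total: 0 + 0 + 3 = 3.

3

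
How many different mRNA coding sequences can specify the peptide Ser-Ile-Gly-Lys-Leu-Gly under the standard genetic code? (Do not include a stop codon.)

3456

Ser: 6 codons.
Ile: 3 codons.
Gly: 4 codons.
Lys: 2 codons.
Leu: 6 codons.
Gly: 4 codons.
6 × 3 × 4 × 2 × 6 × 4 = 3456.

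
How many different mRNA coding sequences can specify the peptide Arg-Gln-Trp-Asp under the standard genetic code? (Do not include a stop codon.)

24

Arg: 6 codons.
Gln: 2 codons.
Trp: 1 codon.
Asp: 2 codons.
6 × 2 × 1 × 2 = 24.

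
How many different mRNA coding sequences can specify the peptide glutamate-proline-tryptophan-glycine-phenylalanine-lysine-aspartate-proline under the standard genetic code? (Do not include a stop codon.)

1024

Glu: 2 codons.
Pro: 4 codons.
Trp: 1 codon.
Gly: 4 codons.
Phe: 2 codons.
Lys: 2 codons.
Asp: 2 codons.
Pro: 4 codons.
2 × 4 × 1 × 4 × 2 × 2 × 2 × 4 = 1024.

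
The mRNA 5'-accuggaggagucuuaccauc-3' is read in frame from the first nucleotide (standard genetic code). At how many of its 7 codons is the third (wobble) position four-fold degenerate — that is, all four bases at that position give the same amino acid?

Codon 1 ACC (Thr): third position 4-fold.
Codon 2 UGG (Trp): third position 1-fold.
Codon 3 AGG (Arg): third position 2-fold.
Codon 4 AGU (Ser): third position 2-fold.
Codon 5 CUU (Leu): third position 4-fold.
Codon 6 ACC (Thr): third position 4-fold.
Codon 7 AUC (Ile): third position 3-fold.
Four-fold degenerate third positions: 3.

3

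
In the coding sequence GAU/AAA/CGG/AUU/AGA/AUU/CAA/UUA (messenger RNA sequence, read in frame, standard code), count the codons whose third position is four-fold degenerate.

Codon 1 GAU (Asp): third position 2-fold.
Codon 2 AAA (Lys): third position 2-fold.
Codon 3 CGG (Arg): third position 4-fold.
Codon 4 AUU (Ile): third position 3-fold.
Codon 5 AGA (Arg): third position 2-fold.
Codon 6 AUU (Ile): third position 3-fold.
Codon 7 CAA (Gln): third position 2-fold.
Codon 8 UUA (Leu): third position 2-fold.
Four-fold degenerate third positions: 1.

1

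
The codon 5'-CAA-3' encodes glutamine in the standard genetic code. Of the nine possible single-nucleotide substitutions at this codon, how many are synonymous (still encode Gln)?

Position 1: none → 0 synonymous.
Position 2: none → 0 synonymous.
Position 3: CAG → 1 synonymous.
Total: 0 + 0 + 1 = 1.

1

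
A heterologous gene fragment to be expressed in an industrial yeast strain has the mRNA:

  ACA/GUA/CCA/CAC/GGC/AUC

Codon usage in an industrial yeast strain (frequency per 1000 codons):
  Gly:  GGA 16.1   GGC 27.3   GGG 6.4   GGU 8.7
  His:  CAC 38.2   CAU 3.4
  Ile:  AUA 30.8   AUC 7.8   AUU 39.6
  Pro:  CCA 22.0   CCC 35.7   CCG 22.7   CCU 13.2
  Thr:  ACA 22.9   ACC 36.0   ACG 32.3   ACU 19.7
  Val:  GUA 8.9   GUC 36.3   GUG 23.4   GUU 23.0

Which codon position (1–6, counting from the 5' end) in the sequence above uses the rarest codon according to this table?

Codon 1 ACA (Thr): 22.9 per 1000.
Codon 2 GUA (Val): 8.9 per 1000.
Codon 3 CCA (Pro): 22.0 per 1000.
Codon 4 CAC (His): 38.2 per 1000.
Codon 5 GGC (Gly): 27.3 per 1000.
Codon 6 AUC (Ile): 7.8 per 1000.
Lowest frequency is 7.8 at codon 6.

6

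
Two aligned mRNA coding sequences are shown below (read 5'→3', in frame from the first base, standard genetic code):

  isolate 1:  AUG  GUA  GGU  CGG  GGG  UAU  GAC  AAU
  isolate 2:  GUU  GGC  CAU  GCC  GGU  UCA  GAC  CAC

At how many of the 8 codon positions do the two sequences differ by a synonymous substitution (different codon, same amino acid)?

Codon 1: AUG Met / GUU Val — nonsynonymous.
Codon 2: GUA Val / GGC Gly — nonsynonymous.
Codon 3: GGU Gly / CAU His — nonsynonymous.
Codon 4: CGG Arg / GCC Ala — nonsynonymous.
Codon 5: GGG Gly / GGU Gly — synonymous.
Codon 6: UAU Tyr / UCA Ser — nonsynonymous.
Codon 7: GAC Asp / GAC Asp — identical.
Codon 8: AAU Asn / CAC His — nonsynonymous.
Synonymous differences: 1.

1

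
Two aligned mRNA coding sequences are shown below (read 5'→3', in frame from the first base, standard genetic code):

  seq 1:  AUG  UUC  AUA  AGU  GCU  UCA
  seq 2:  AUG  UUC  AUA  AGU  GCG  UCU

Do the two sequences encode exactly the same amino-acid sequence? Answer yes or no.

yes

Codon 1: AUG Met / AUG Met — identical.
Codon 2: UUC Phe / UUC Phe — identical.
Codon 3: AUA Ile / AUA Ile — identical.
Codon 4: AGU Ser / AGU Ser — identical.
Codon 5: GCU Ala / GCG Ala — synonymous.
Codon 6: UCA Ser / UCU Ser — synonymous.
Nonsynonymous differences: 0 → same protein.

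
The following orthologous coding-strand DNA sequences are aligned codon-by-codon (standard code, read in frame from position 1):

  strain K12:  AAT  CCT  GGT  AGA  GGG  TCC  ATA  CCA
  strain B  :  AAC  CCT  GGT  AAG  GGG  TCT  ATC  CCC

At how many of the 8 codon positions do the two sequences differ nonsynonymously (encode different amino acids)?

1

Codon 1: AAT Asn / AAC Asn — synonymous.
Codon 2: CCT Pro / CCT Pro — identical.
Codon 3: GGT Gly / GGT Gly — identical.
Codon 4: AGA Arg / AAG Lys — nonsynonymous.
Codon 5: GGG Gly / GGG Gly — identical.
Codon 6: TCC Ser / TCT Ser — synonymous.
Codon 7: ATA Ile / ATC Ile — synonymous.
Codon 8: CCA Pro / CCC Pro — synonymous.
Nonsynonymous differences: 1.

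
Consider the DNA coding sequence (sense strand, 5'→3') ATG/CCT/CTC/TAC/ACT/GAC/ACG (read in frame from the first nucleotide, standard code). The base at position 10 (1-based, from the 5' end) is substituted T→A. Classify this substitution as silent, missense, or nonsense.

Position 10 falls in codon 4: TAC → Tyr.
After the substitution the codon is AAC → Asn.
Tyr ≠ Asn, so this is a missense mutation.

missense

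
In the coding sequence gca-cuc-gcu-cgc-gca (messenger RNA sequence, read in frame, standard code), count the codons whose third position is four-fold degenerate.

Codon 1 GCA (Ala): third position 4-fold.
Codon 2 CUC (Leu): third position 4-fold.
Codon 3 GCU (Ala): third position 4-fold.
Codon 4 CGC (Arg): third position 4-fold.
Codon 5 GCA (Ala): third position 4-fold.
Four-fold degenerate third positions: 5.

5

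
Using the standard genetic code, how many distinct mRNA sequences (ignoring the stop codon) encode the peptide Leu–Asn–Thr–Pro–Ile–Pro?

Leu: 6 codons.
Asn: 2 codons.
Thr: 4 codons.
Pro: 4 codons.
Ile: 3 codons.
Pro: 4 codons.
6 × 2 × 4 × 4 × 3 × 4 = 2304.

2304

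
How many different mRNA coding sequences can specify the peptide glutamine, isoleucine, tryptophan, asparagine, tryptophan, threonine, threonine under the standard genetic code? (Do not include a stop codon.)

Gln: 2 codons.
Ile: 3 codons.
Trp: 1 codon.
Asn: 2 codons.
Trp: 1 codon.
Thr: 4 codons.
Thr: 4 codons.
2 × 3 × 1 × 2 × 1 × 4 × 4 = 192.

192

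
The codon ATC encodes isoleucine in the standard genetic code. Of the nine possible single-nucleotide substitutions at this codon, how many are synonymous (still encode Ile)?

Position 1: none → 0 synonymous.
Position 2: none → 0 synonymous.
Position 3: ATT, ATA → 2 synonymous.
Total: 0 + 0 + 2 = 2.

2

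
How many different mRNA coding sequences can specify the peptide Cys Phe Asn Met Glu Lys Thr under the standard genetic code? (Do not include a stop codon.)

128

Cys: 2 codons.
Phe: 2 codons.
Asn: 2 codons.
Met: 1 codon.
Glu: 2 codons.
Lys: 2 codons.
Thr: 4 codons.
2 × 2 × 2 × 1 × 2 × 2 × 4 = 128.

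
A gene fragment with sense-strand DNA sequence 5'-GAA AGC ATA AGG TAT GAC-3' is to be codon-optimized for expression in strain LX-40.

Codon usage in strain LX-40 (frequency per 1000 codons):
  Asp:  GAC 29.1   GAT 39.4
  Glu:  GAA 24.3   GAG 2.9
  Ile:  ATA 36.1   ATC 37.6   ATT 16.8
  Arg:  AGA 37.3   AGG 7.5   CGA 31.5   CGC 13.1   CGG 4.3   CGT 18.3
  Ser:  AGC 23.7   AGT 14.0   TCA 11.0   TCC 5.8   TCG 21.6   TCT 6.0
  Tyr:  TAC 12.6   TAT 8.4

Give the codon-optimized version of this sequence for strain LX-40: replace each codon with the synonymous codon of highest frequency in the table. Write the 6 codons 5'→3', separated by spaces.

GAA AGC ATC AGA TAC GAT

Codon 1 (Glu): best is GAA at 24.3.
Codon 2 (Ser): best is AGC at 23.7.
Codon 3 (Ile): best is ATC at 37.6.
Codon 4 (Arg): best is AGA at 37.3.
Codon 5 (Tyr): best is TAC at 12.6.
Codon 6 (Asp): best is GAT at 39.4.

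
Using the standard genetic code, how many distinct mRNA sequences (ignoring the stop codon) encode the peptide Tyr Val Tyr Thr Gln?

128

Tyr: 2 codons.
Val: 4 codons.
Tyr: 2 codons.
Thr: 4 codons.
Gln: 2 codons.
2 × 4 × 2 × 4 × 2 = 128.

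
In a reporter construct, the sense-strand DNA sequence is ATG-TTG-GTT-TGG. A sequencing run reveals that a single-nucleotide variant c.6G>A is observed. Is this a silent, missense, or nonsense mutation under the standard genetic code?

Position 6 falls in codon 2: TTG → Leu.
After the substitution the codon is TTA → Leu.
Both encode Leu, so the change is synonymous.

silent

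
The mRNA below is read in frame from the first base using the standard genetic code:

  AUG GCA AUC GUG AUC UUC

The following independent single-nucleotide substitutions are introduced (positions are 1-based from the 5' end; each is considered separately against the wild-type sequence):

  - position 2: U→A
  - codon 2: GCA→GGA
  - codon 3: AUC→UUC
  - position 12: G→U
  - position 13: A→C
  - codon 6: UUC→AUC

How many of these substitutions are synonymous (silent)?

1

Codon 1: AUG (Met) → AAG (Lys) — missense.
Codon 2: GCA (Ala) → GGA (Gly) — missense.
Codon 3: AUC (Ile) → UUC (Phe) — missense.
Codon 4: GUG (Val) → GUU (Val) — synonymous.
Codon 5: AUC (Ile) → CUC (Leu) — missense.
Codon 6: UUC (Phe) → AUC (Ile) — missense.
Synonymous: 1 of 6.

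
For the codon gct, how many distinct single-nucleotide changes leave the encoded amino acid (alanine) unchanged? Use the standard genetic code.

Position 1: none → 0 synonymous.
Position 2: none → 0 synonymous.
Position 3: GCC, GCA, GCG → 3 synonymous.
Total: 0 + 0 + 3 = 3.

3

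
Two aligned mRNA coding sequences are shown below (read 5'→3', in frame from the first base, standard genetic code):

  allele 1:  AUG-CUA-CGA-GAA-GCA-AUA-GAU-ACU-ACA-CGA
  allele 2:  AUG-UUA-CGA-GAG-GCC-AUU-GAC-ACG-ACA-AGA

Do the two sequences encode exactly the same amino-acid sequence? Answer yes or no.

yes

Codon 1: AUG Met / AUG Met — identical.
Codon 2: CUA Leu / UUA Leu — synonymous.
Codon 3: CGA Arg / CGA Arg — identical.
Codon 4: GAA Glu / GAG Glu — synonymous.
Codon 5: GCA Ala / GCC Ala — synonymous.
Codon 6: AUA Ile / AUU Ile — synonymous.
Codon 7: GAU Asp / GAC Asp — synonymous.
Codon 8: ACU Thr / ACG Thr — synonymous.
Codon 9: ACA Thr / ACA Thr — identical.
Codon 10: CGA Arg / AGA Arg — synonymous.
Nonsynonymous differences: 0 → same protein.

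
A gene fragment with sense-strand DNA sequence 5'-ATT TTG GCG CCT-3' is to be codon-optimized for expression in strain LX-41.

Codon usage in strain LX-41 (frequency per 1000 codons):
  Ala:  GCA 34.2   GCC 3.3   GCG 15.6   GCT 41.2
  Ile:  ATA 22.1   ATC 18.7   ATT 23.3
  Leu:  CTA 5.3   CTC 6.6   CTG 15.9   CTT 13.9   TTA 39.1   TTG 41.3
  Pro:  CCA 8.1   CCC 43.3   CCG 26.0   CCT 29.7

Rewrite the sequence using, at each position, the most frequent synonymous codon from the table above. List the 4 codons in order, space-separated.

Codon 1 (Ile): best is ATT at 23.3.
Codon 2 (Leu): best is TTG at 41.3.
Codon 3 (Ala): best is GCT at 41.2.
Codon 4 (Pro): best is CCC at 43.3.

ATT TTG GCT CCC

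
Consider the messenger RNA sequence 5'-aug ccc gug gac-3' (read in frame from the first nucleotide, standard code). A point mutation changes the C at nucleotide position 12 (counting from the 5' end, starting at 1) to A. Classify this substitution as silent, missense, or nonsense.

missense

Position 12 falls in codon 4: GAC → Asp.
After the substitution the codon is GAA → Glu.
Asp ≠ Glu, so this is a missense mutation.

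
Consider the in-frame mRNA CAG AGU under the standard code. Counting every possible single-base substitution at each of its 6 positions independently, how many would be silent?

Codon 1 (CAG, Gln): 1 synonymous substitution.
Codon 2 (AGU, Ser): 1 synonymous substitution.
Total: 1 + 1 = 2.

2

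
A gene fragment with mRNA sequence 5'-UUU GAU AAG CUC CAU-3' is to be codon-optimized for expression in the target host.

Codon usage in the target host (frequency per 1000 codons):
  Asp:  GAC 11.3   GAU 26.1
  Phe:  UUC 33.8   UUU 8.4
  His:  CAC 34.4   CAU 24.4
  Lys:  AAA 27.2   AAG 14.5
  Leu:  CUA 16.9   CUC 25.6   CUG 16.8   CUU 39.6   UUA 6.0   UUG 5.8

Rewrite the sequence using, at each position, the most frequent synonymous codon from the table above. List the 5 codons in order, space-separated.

Codon 1 (Phe): best is UUC at 33.8.
Codon 2 (Asp): best is GAU at 26.1.
Codon 3 (Lys): best is AAA at 27.2.
Codon 4 (Leu): best is CUU at 39.6.
Codon 5 (His): best is CAC at 34.4.

UUC GAU AAA CUU CAC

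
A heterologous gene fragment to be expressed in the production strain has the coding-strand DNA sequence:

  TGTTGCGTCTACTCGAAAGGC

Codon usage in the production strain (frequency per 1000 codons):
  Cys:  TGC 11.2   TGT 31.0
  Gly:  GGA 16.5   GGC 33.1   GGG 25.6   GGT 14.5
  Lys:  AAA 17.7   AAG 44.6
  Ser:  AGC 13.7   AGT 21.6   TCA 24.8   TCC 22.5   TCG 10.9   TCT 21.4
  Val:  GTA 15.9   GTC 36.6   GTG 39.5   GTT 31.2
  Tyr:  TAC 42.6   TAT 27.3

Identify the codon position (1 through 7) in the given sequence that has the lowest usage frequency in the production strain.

Codon 1 TGT (Cys): 31.0 per 1000.
Codon 2 TGC (Cys): 11.2 per 1000.
Codon 3 GTC (Val): 36.6 per 1000.
Codon 4 TAC (Tyr): 42.6 per 1000.
Codon 5 TCG (Ser): 10.9 per 1000.
Codon 6 AAA (Lys): 17.7 per 1000.
Codon 7 GGC (Gly): 33.1 per 1000.
Lowest frequency is 10.9 at codon 5.

5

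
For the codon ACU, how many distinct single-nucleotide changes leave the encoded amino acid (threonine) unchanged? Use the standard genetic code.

3

Position 1: none → 0 synonymous.
Position 2: none → 0 synonymous.
Position 3: ACC, ACA, ACG → 3 synonymous.
Total: 0 + 0 + 3 = 3.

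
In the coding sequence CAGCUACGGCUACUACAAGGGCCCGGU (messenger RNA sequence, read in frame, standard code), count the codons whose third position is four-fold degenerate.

Codon 1 CAG (Gln): third position 2-fold.
Codon 2 CUA (Leu): third position 4-fold.
Codon 3 CGG (Arg): third position 4-fold.
Codon 4 CUA (Leu): third position 4-fold.
Codon 5 CUA (Leu): third position 4-fold.
Codon 6 CAA (Gln): third position 2-fold.
Codon 7 GGG (Gly): third position 4-fold.
Codon 8 CCC (Pro): third position 4-fold.
Codon 9 GGU (Gly): third position 4-fold.
Four-fold degenerate third positions: 7.

7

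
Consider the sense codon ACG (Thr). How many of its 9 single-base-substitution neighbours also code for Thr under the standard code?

Position 1: none → 0 synonymous.
Position 2: none → 0 synonymous.
Position 3: ACU, ACC, ACA → 3 synonymous.
Total: 0 + 0 + 3 = 3.

3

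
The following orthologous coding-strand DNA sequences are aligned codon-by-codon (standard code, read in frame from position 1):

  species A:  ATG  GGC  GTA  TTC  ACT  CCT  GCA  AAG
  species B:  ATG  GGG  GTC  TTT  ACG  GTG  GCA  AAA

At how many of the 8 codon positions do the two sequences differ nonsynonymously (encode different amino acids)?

Codon 1: ATG Met / ATG Met — identical.
Codon 2: GGC Gly / GGG Gly — synonymous.
Codon 3: GTA Val / GTC Val — synonymous.
Codon 4: TTC Phe / TTT Phe — synonymous.
Codon 5: ACT Thr / ACG Thr — synonymous.
Codon 6: CCT Pro / GTG Val — nonsynonymous.
Codon 7: GCA Ala / GCA Ala — identical.
Codon 8: AAG Lys / AAA Lys — synonymous.
Nonsynonymous differences: 1.

1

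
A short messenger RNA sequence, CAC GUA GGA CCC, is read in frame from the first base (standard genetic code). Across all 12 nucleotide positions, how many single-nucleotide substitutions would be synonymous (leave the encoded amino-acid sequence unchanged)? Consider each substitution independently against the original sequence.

10

Codon 1 (CAC, His): 1 synonymous substitution.
Codon 2 (GUA, Val): 3 synonymous substitutions.
Codon 3 (GGA, Gly): 3 synonymous substitutions.
Codon 4 (CCC, Pro): 3 synonymous substitutions.
Total: 1 + 3 + 3 + 3 = 10.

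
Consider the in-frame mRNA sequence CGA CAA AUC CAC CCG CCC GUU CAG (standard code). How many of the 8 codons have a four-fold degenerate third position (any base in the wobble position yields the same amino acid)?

4

Codon 1 CGA (Arg): third position 4-fold.
Codon 2 CAA (Gln): third position 2-fold.
Codon 3 AUC (Ile): third position 3-fold.
Codon 4 CAC (His): third position 2-fold.
Codon 5 CCG (Pro): third position 4-fold.
Codon 6 CCC (Pro): third position 4-fold.
Codon 7 GUU (Val): third position 4-fold.
Codon 8 CAG (Gln): third position 2-fold.
Four-fold degenerate third positions: 4.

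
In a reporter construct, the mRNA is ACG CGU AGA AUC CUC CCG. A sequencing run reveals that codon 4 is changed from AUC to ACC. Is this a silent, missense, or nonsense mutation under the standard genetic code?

missense

Position 11 falls in codon 4: AUC → Ile.
After the substitution the codon is ACC → Thr.
Ile ≠ Thr, so this is a missense mutation.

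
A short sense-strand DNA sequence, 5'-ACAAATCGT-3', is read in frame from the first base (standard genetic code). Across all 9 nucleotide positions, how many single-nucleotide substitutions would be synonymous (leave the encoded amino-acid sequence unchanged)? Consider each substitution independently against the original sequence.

7

Codon 1 (ACA, Thr): 3 synonymous substitutions.
Codon 2 (AAT, Asn): 1 synonymous substitution.
Codon 3 (CGT, Arg): 3 synonymous substitutions.
Total: 3 + 1 + 3 = 7.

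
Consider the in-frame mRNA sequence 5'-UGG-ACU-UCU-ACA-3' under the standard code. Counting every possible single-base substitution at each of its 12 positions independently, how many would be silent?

9

Codon 1 (UGG, Trp): 0 synonymous substitutions.
Codon 2 (ACU, Thr): 3 synonymous substitutions.
Codon 3 (UCU, Ser): 3 synonymous substitutions.
Codon 4 (ACA, Thr): 3 synonymous substitutions.
Total: 0 + 3 + 3 + 3 = 9.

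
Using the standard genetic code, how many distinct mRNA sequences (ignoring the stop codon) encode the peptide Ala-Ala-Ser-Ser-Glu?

Ala: 4 codons.
Ala: 4 codons.
Ser: 6 codons.
Ser: 6 codons.
Glu: 2 codons.
4 × 4 × 6 × 6 × 2 = 1152.

1152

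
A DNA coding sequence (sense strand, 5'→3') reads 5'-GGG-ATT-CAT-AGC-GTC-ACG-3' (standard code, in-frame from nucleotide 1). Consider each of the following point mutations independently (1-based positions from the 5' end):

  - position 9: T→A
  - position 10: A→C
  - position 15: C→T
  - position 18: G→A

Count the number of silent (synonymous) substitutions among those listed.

2

Codon 3: CAT (His) → CAA (Gln) — missense.
Codon 4: AGC (Ser) → CGC (Arg) — missense.
Codon 5: GTC (Val) → GTT (Val) — synonymous.
Codon 6: ACG (Thr) → ACA (Thr) — synonymous.
Synonymous: 2 of 4.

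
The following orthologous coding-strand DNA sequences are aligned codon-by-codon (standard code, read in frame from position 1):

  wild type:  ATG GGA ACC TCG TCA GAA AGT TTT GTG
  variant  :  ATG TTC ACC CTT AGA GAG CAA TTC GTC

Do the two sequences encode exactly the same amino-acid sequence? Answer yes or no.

Codon 1: ATG Met / ATG Met — identical.
Codon 2: GGA Gly / TTC Phe — nonsynonymous.
Codon 3: ACC Thr / ACC Thr — identical.
Codon 4: TCG Ser / CTT Leu — nonsynonymous.
Codon 5: TCA Ser / AGA Arg — nonsynonymous.
Codon 6: GAA Glu / GAG Glu — synonymous.
Codon 7: AGT Ser / CAA Gln — nonsynonymous.
Codon 8: TTT Phe / TTC Phe — synonymous.
Codon 9: GTG Val / GTC Val — synonymous.
Nonsynonymous differences: 4 → different protein.

no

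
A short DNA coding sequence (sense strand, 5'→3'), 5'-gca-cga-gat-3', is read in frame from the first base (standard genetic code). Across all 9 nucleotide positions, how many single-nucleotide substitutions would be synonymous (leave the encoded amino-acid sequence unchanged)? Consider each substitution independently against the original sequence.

8

Codon 1 (GCA, Ala): 3 synonymous substitutions.
Codon 2 (CGA, Arg): 4 synonymous substitutions.
Codon 3 (GAT, Asp): 1 synonymous substitution.
Total: 3 + 4 + 1 = 8.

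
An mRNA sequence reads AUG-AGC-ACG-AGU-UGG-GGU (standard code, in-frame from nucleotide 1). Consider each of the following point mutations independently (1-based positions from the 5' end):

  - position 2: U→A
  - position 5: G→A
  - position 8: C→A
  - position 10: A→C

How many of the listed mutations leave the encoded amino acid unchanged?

0

Codon 1: AUG (Met) → AAG (Lys) — missense.
Codon 2: AGC (Ser) → AAC (Asn) — missense.
Codon 3: ACG (Thr) → AAG (Lys) — missense.
Codon 4: AGU (Ser) → CGU (Arg) — missense.
Synonymous: 0 of 4.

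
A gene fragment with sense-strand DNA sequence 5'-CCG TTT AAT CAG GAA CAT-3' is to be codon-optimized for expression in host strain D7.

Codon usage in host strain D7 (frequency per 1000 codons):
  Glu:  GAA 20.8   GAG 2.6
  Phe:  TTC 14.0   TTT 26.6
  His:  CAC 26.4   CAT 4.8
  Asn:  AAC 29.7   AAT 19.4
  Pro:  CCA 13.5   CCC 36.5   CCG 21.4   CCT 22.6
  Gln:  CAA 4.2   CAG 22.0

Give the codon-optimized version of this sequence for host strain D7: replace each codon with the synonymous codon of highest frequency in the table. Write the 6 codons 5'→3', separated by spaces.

Codon 1 (Pro): best is CCC at 36.5.
Codon 2 (Phe): best is TTT at 26.6.
Codon 3 (Asn): best is AAC at 29.7.
Codon 4 (Gln): best is CAG at 22.0.
Codon 5 (Glu): best is GAA at 20.8.
Codon 6 (His): best is CAC at 26.4.

CCC TTT AAC CAG GAA CAC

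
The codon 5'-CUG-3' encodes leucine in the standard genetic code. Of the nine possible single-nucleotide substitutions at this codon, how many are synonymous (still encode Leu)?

Position 1: UUG → 1 synonymous.
Position 2: none → 0 synonymous.
Position 3: CUU, CUC, CUA → 3 synonymous.
Total: 1 + 0 + 3 = 4.

4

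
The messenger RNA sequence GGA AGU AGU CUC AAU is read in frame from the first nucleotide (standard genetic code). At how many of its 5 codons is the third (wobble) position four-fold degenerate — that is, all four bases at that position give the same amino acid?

2

Codon 1 GGA (Gly): third position 4-fold.
Codon 2 AGU (Ser): third position 2-fold.
Codon 3 AGU (Ser): third position 2-fold.
Codon 4 CUC (Leu): third position 4-fold.
Codon 5 AAU (Asn): third position 2-fold.
Four-fold degenerate third positions: 2.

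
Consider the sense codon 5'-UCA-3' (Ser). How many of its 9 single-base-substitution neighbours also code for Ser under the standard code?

3

Position 1: none → 0 synonymous.
Position 2: none → 0 synonymous.
Position 3: UCU, UCC, UCG → 3 synonymous.
Total: 0 + 0 + 3 = 3.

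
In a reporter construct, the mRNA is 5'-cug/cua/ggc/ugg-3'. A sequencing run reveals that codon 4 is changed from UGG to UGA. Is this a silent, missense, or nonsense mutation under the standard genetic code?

nonsense

Position 12 falls in codon 4: UGG → Trp.
After the substitution the codon is UGA → Stop.
The new codon is a stop codon, so this is a nonsense mutation.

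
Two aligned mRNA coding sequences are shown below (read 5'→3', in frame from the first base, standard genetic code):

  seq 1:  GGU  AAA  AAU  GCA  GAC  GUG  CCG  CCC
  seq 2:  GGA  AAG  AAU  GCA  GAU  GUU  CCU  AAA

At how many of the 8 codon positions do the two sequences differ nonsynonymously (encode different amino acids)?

1

Codon 1: GGU Gly / GGA Gly — synonymous.
Codon 2: AAA Lys / AAG Lys — synonymous.
Codon 3: AAU Asn / AAU Asn — identical.
Codon 4: GCA Ala / GCA Ala — identical.
Codon 5: GAC Asp / GAU Asp — synonymous.
Codon 6: GUG Val / GUU Val — synonymous.
Codon 7: CCG Pro / CCU Pro — synonymous.
Codon 8: CCC Pro / AAA Lys — nonsynonymous.
Nonsynonymous differences: 1.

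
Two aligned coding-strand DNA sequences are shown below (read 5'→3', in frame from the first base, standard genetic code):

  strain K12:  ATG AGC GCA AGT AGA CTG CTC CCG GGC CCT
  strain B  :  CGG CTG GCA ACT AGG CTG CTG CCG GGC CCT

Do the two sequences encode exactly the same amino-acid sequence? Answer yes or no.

Codon 1: ATG Met / CGG Arg — nonsynonymous.
Codon 2: AGC Ser / CTG Leu — nonsynonymous.
Codon 3: GCA Ala / GCA Ala — identical.
Codon 4: AGT Ser / ACT Thr — nonsynonymous.
Codon 5: AGA Arg / AGG Arg — synonymous.
Codon 6: CTG Leu / CTG Leu — identical.
Codon 7: CTC Leu / CTG Leu — synonymous.
Codon 8: CCG Pro / CCG Pro — identical.
Codon 9: GGC Gly / GGC Gly — identical.
Codon 10: CCT Pro / CCT Pro — identical.
Nonsynonymous differences: 3 → different protein.

no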